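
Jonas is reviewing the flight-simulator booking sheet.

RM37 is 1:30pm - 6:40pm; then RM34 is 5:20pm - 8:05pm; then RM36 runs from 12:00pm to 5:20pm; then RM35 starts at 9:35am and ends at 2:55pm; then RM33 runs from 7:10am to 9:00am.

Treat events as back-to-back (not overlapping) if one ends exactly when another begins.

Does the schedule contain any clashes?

Sorted by start: RM33, RM35, RM36, RM37, RM34.
RM35 starts after RM33 ends, so nothing later overlaps RM33 either.
RM36 starts before RM35 ends → RM35 and RM36 overlap.
That's a conflict, so the schedule is not conflict-free.

Yes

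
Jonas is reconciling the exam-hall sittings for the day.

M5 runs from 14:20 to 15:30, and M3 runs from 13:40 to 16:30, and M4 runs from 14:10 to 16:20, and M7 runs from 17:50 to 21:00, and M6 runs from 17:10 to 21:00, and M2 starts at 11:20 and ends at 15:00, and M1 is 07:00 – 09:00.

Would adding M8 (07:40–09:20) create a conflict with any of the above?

M1: starts 07:00 before M8 ends 09:20, and ends 09:00 after M8 starts 07:40 → overlap.
M2: starts 11:20 at or after M8 ends 09:20 → clear.
M3: starts 13:40 at or after M8 ends 09:20 → clear.
M4: starts 14:10 at or after M8 ends 09:20 → clear.
M5: starts 14:20 at or after M8 ends 09:20 → clear.
M6: starts 17:10 at or after M8 ends 09:20 → clear.
M7: starts 17:50 at or after M8 ends 09:20 → clear.
M8 overlaps M1.

Yes — it overlaps M1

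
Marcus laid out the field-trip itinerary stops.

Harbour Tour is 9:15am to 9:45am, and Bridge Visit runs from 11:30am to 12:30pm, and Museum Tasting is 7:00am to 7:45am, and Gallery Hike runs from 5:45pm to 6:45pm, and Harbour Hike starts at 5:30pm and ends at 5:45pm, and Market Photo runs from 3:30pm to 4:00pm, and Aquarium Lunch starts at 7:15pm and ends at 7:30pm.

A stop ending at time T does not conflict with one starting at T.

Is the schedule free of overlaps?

Yes

Sorted by start: Museum Tasting, Harbour Tour, Bridge Visit, Market Photo, Harbour Hike, Gallery Hike, Aquarium Lunch.
Harbour Tour starts after Museum Tasting ends, so nothing later overlaps Museum Tasting either.
Bridge Visit starts after Harbour Tour ends, so nothing later overlaps Harbour Tour either.
Market Photo starts after Bridge Visit ends, so nothing later overlaps Bridge Visit either.
Harbour Hike starts after Market Photo ends, so nothing later overlaps Market Photo either.
Gallery Hike starts exactly when Harbour Hike ends (back-to-back, no overlap), so nothing later overlaps Harbour Hike either.
Aquarium Lunch starts after Gallery Hike ends.
Every pair is clear; the schedule has no overlaps.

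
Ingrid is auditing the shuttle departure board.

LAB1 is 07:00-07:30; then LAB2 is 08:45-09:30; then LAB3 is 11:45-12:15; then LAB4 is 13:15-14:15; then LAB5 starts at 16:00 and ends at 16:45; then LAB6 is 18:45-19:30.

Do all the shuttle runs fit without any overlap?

Yes

Sorted by start: LAB1, LAB2, LAB3, LAB4, LAB5, LAB6.
LAB2 starts after LAB1 ends; LAB1 is clear from here.
LAB3 starts after LAB2 ends; LAB2 is clear from here.
LAB4 starts after LAB3 ends; LAB3 is clear from here.
LAB5 starts after LAB4 ends; LAB4 is clear from here.
LAB6 starts after LAB5 ends.
Every pair is clear; the schedule has no overlaps.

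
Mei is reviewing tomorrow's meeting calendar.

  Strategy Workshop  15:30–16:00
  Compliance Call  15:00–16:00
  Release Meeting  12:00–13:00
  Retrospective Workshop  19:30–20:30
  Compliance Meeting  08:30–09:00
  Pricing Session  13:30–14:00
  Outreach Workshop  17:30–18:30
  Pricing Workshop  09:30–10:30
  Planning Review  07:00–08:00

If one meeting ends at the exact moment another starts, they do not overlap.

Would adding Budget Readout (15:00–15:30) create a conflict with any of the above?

Planning Review: ends 08:00 at or before Budget Readout starts 15:00 → clear.
Compliance Meeting: ends 09:00 at or before Budget Readout starts 15:00 → clear.
Pricing Workshop: ends 10:30 at or before Budget Readout starts 15:00 → clear.
Release Meeting: ends 13:00 at or before Budget Readout starts 15:00 → clear.
Pricing Session: ends 14:00 at or before Budget Readout starts 15:00 → clear.
Compliance Call: starts 15:00 before Budget Readout ends 15:30, and ends 16:00 after Budget Readout starts 15:00 → overlap.
Strategy Workshop: starts 15:30 at or after Budget Readout ends 15:30 → clear.
Outreach Workshop: starts 17:30 at or after Budget Readout ends 15:30 → clear.
Retrospective Workshop: starts 19:30 at or after Budget Readout ends 15:30 → clear.
Budget Readout overlaps Compliance Call.

Yes — it overlaps Compliance Call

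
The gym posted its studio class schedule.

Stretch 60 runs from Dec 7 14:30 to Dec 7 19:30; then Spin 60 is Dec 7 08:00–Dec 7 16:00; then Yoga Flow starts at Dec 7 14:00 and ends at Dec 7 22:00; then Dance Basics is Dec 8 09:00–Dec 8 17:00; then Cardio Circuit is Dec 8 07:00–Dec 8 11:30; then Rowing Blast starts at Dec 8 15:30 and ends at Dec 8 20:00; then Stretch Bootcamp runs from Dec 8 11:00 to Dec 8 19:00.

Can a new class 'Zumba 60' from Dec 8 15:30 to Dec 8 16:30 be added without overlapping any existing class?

Spin 60: ends Dec 7 16:00 at or before Zumba 60 starts Dec 8 15:30 → clear.
Yoga Flow: ends Dec 7 22:00 at or before Zumba 60 starts Dec 8 15:30 → clear.
Stretch 60: ends Dec 7 19:30 at or before Zumba 60 starts Dec 8 15:30 → clear.
Cardio Circuit: ends Dec 8 11:30 at or before Zumba 60 starts Dec 8 15:30 → clear.
Dance Basics: starts Dec 8 09:00 before Zumba 60 ends Dec 8 16:30, and ends Dec 8 17:00 after Zumba 60 starts Dec 8 15:30 → overlap.
Stretch Bootcamp: starts Dec 8 11:00 before Zumba 60 ends Dec 8 16:30, and ends Dec 8 19:00 after Zumba 60 starts Dec 8 15:30 → overlap.
Rowing Blast: starts Dec 8 15:30 before Zumba 60 ends Dec 8 16:30, and ends Dec 8 20:00 after Zumba 60 starts Dec 8 15:30 → overlap.
Zumba 60 overlaps Dance Basics, Rowing Blast, Stretch Bootcamp.

No — it overlaps Dance Basics, Rowing Blast, Stretch Bootcamp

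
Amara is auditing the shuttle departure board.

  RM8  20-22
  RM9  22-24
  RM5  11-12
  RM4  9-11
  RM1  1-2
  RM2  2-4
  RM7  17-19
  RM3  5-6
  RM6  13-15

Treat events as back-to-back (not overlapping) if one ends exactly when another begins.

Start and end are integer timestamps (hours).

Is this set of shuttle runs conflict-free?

Yes

Sorted by start: RM1, RM2, RM3, RM4, RM5, RM6, RM7, RM8, RM9.
RM2 starts exactly when RM1 ends (back-to-back, no overlap), so RM1 has no further overlaps.
RM3 starts after RM2 ends, so RM2 has no further overlaps.
RM4 starts after RM3 ends, so RM3 has no further overlaps.
RM5 starts exactly when RM4 ends (back-to-back, no overlap), so RM4 has no further overlaps.
RM6 starts after RM5 ends, so RM5 has no further overlaps.
RM7 starts after RM6 ends, so RM6 has no further overlaps.
RM8 starts after RM7 ends, so RM7 has no further overlaps.
RM9 starts exactly when RM8 ends (back-to-back, no overlap).
Every pair is clear; the schedule has no overlaps.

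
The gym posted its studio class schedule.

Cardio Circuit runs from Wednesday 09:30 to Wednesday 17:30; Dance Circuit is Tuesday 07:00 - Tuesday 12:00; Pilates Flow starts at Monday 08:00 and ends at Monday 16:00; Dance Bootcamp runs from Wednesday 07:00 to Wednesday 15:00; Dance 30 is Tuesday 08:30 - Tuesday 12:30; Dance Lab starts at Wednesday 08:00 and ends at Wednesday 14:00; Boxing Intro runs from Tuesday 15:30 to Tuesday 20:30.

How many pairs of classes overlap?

4

Sorted by start: Pilates Flow, Dance Circuit, Dance 30, Boxing Intro, Dance Bootcamp, Dance Lab, Cardio Circuit.
Dance Circuit starts after Pilates Flow ends — done with Pilates Flow.
Dance 30 starts before Dance Circuit ends → Dance Circuit and Dance 30 overlap.
Boxing Intro starts after Dance Circuit ends — done with Dance Circuit.
Boxing Intro starts after Dance 30 ends — done with Dance 30.
Dance Bootcamp starts after Boxing Intro ends — done with Boxing Intro.
Dance Lab starts before Dance Bootcamp ends → Dance Bootcamp and Dance Lab overlap.
Cardio Circuit starts before Dance Bootcamp ends → Dance Bootcamp and Cardio Circuit overlap.
Cardio Circuit starts before Dance Lab ends → Dance Lab and Cardio Circuit overlap.
Overlapping pairs: Cardio Circuit & Dance Bootcamp, Cardio Circuit & Dance Lab, Dance 30 & Dance Circuit, Dance Bootcamp & Dance Lab — 4 in total.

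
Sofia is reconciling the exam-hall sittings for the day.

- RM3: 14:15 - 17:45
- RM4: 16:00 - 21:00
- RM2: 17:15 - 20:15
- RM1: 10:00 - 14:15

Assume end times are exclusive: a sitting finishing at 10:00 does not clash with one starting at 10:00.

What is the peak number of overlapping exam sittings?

3

Walk through starts and ends in time order (an end at T is processed before a start at T):
10:00 start RM1 → 1
14:15 end RM1 → 0
14:15 start RM3 → 1
16:00 start RM4 → 2
17:15 start RM2 → 3
17:45 end RM3 → 2
20:15 end RM2 → 1
21:00 end RM4 → 0
Peak is 3, at 17:15 (RM2, RM3, RM4).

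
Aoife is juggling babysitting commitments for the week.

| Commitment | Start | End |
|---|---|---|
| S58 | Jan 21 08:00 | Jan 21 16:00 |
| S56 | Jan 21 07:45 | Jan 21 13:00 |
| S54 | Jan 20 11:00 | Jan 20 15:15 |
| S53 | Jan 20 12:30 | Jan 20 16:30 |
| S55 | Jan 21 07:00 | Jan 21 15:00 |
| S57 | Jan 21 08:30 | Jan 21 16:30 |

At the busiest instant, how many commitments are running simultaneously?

4

Walk through starts and ends in time order (an end at T is processed before a start at T):
Jan 20 11:00 start S54 → 1
Jan 20 12:30 start S53 → 2
Jan 20 15:15 end S54 → 1
Jan 20 16:30 end S53 → 0
Jan 21 07:00 start S55 → 1
Jan 21 07:45 start S56 → 2
Jan 21 08:00 start S58 → 3
Jan 21 08:30 start S57 → 4
Jan 21 13:00 end S56 → 3
Jan 21 15:00 end S55 → 2
Jan 21 16:00 end S58 → 1
Jan 21 16:30 end S57 → 0
Peak is 4, at Jan 21 08:30 (S55, S56, S57, S58).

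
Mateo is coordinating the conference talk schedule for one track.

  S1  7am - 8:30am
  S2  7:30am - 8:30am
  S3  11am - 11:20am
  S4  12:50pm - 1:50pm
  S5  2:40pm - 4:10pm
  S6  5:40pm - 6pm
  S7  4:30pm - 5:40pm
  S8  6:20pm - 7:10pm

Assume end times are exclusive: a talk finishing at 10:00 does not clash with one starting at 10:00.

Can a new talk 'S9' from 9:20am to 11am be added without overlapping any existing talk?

S1: ends 8:30am at or before S9 starts 9:20am → clear.
S2: ends 8:30am at or before S9 starts 9:20am → clear.
S3: starts 11am at or after S9 ends 11am → clear.
S4: starts 12:50pm at or after S9 ends 11am → clear.
S5: starts 2:40pm at or after S9 ends 11am → clear.
S7: starts 4:30pm at or after S9 ends 11am → clear.
S6: starts 5:40pm at or after S9 ends 11am → clear.
S8: starts 6:20pm at or after S9 ends 11am → clear.

Yes — the slot is free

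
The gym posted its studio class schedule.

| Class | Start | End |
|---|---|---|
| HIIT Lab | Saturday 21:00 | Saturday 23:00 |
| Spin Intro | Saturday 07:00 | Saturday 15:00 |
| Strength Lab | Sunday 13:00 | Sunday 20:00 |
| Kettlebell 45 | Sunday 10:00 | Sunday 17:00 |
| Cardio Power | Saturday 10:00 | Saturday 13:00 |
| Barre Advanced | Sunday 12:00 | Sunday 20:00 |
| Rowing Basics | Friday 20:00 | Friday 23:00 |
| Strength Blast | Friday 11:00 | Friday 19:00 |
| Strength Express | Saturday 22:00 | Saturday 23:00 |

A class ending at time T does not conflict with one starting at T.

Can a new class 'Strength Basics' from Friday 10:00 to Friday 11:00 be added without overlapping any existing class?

Yes — the slot is free

Strength Blast: starts Friday 11:00 at or after Strength Basics ends Friday 11:00 → clear.
Rowing Basics: starts Friday 20:00 at or after Strength Basics ends Friday 11:00 → clear.
Spin Intro: starts Saturday 07:00 at or after Strength Basics ends Friday 11:00 → clear.
Cardio Power: starts Saturday 10:00 at or after Strength Basics ends Friday 11:00 → clear.
HIIT Lab: starts Saturday 21:00 at or after Strength Basics ends Friday 11:00 → clear.
Strength Express: starts Saturday 22:00 at or after Strength Basics ends Friday 11:00 → clear.
Kettlebell 45: starts Sunday 10:00 at or after Strength Basics ends Friday 11:00 → clear.
Barre Advanced: starts Sunday 12:00 at or after Strength Basics ends Friday 11:00 → clear.
Strength Lab: starts Sunday 13:00 at or after Strength Basics ends Friday 11:00 → clear.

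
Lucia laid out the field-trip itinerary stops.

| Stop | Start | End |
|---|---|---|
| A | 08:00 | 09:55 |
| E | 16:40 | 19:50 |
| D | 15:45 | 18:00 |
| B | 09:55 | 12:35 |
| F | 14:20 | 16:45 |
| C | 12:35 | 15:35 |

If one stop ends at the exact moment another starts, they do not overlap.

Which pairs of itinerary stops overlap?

C & F, D & E, D & F, E & F

Two intervals overlap when each starts before the other ends.
Sorted by start: A, B, C, F, D, E.
B starts exactly when A ends (back-to-back, no overlap); A is clear from here.
C starts exactly when B ends (back-to-back, no overlap); B is clear from here.
F starts before C ends → C and F overlap.
D starts after C ends; C is clear from here.
D starts before F ends → F and D overlap.
E starts before F ends → F and E overlap.
E starts before D ends → D and E overlap.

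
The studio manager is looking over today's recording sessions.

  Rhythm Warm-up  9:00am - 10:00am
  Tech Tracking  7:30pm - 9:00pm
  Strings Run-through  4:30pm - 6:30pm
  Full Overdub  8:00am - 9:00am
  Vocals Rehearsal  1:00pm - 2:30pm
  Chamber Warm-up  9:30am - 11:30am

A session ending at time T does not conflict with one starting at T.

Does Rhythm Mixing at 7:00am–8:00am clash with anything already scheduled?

Full Overdub: starts 8:00am at or after Rhythm Mixing ends 8:00am → clear.
Rhythm Warm-up: starts 9:00am at or after Rhythm Mixing ends 8:00am → clear.
Chamber Warm-up: starts 9:30am at or after Rhythm Mixing ends 8:00am → clear.
Vocals Rehearsal: starts 1:00pm at or after Rhythm Mixing ends 8:00am → clear.
Strings Run-through: starts 4:30pm at or after Rhythm Mixing ends 8:00am → clear.
Tech Tracking: starts 7:30pm at or after Rhythm Mixing ends 8:00am → clear.

No — it doesn't clash with anything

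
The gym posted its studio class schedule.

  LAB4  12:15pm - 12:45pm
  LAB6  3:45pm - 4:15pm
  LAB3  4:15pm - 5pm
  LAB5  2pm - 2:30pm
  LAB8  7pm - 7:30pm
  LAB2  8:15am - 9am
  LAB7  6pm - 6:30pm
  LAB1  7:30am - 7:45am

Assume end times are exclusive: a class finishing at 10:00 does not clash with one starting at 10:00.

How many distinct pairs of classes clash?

0

Sorted by start: LAB1, LAB2, LAB4, LAB5, LAB6, LAB3, LAB7, LAB8.
LAB2 starts after LAB1 ends; LAB1 is clear from here.
LAB4 starts after LAB2 ends; LAB2 is clear from here.
LAB5 starts after LAB4 ends; LAB4 is clear from here.
LAB6 starts after LAB5 ends; LAB5 is clear from here.
LAB3 starts exactly when LAB6 ends (back-to-back, no overlap); LAB6 is clear from here.
LAB7 starts after LAB3 ends; LAB3 is clear from here.
LAB8 starts after LAB7 ends.
No pair overlaps.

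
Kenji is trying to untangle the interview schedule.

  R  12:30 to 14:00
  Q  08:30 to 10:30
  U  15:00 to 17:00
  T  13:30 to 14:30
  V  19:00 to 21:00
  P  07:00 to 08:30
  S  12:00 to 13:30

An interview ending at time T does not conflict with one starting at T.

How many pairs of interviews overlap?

Two intervals overlap when each starts before the other ends.
Sorted by start: P, Q, S, R, T, U, V.
Q starts exactly when P ends (back-to-back, no overlap), so nothing later overlaps P either.
S starts after Q ends, so nothing later overlaps Q either.
R starts before S ends → S and R overlap.
T starts exactly when S ends (back-to-back, no overlap), so nothing later overlaps S either.
T starts before R ends → R and T overlap.
U starts after R ends, so nothing later overlaps R either.
U starts after T ends, so nothing later overlaps T either.
V starts after U ends.
Overlapping pairs: R & S, R & T — 2 in total.

2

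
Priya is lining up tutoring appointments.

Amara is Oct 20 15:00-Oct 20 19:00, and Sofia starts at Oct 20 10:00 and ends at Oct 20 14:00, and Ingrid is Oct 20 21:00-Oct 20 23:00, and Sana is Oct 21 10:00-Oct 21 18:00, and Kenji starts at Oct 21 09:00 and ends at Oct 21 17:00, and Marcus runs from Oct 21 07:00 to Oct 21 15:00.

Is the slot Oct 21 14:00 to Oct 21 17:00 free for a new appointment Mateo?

No — it overlaps Kenji, Marcus, Sana

Sofia: ends Oct 20 14:00 at or before Mateo starts Oct 21 14:00 → clear.
Amara: ends Oct 20 19:00 at or before Mateo starts Oct 21 14:00 → clear.
Ingrid: ends Oct 20 23:00 at or before Mateo starts Oct 21 14:00 → clear.
Marcus: starts Oct 21 07:00 before Mateo ends Oct 21 17:00, and ends Oct 21 15:00 after Mateo starts Oct 21 14:00 → overlap.
Kenji: starts Oct 21 09:00 before Mateo ends Oct 21 17:00, and ends Oct 21 17:00 after Mateo starts Oct 21 14:00 → overlap.
Sana: starts Oct 21 10:00 before Mateo ends Oct 21 17:00, and ends Oct 21 18:00 after Mateo starts Oct 21 14:00 → overlap.
Mateo overlaps Sana, Kenji, Marcus.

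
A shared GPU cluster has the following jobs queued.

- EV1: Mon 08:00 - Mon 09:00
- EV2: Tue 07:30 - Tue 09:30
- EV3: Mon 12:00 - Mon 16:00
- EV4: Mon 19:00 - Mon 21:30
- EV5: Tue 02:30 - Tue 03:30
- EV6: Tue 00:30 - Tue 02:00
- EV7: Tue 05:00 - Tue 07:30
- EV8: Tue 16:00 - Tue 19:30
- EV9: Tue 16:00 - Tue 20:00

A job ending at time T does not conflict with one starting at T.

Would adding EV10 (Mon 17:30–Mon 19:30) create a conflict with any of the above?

EV1: ends Mon 09:00 at or before EV10 starts Mon 17:30 → clear.
EV3: ends Mon 16:00 at or before EV10 starts Mon 17:30 → clear.
EV4: starts Mon 19:00 before EV10 ends Mon 19:30, and ends Mon 21:30 after EV10 starts Mon 17:30 → overlap.
EV6: starts Tue 00:30 at or after EV10 ends Mon 19:30 → clear.
EV5: starts Tue 02:30 at or after EV10 ends Mon 19:30 → clear.
EV7: starts Tue 05:00 at or after EV10 ends Mon 19:30 → clear.
EV2: starts Tue 07:30 at or after EV10 ends Mon 19:30 → clear.
EV8: starts Tue 16:00 at or after EV10 ends Mon 19:30 → clear.
EV9: starts Tue 16:00 at or after EV10 ends Mon 19:30 → clear.
EV10 overlaps EV4.

Yes — it overlaps EV4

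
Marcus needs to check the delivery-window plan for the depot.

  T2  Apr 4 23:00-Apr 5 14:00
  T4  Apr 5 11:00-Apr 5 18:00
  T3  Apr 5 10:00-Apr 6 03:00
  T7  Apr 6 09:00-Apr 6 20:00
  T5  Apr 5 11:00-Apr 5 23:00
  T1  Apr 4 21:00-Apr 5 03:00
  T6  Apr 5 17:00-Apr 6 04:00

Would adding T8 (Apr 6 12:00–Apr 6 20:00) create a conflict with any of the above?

Yes — it overlaps T7

T1: ends Apr 5 03:00 at or before T8 starts Apr 6 12:00 → clear.
T2: ends Apr 5 14:00 at or before T8 starts Apr 6 12:00 → clear.
T3: ends Apr 6 03:00 at or before T8 starts Apr 6 12:00 → clear.
T4: ends Apr 5 18:00 at or before T8 starts Apr 6 12:00 → clear.
T5: ends Apr 5 23:00 at or before T8 starts Apr 6 12:00 → clear.
T6: ends Apr 6 04:00 at or before T8 starts Apr 6 12:00 → clear.
T7: starts Apr 6 09:00 before T8 ends Apr 6 20:00, and ends Apr 6 20:00 after T8 starts Apr 6 12:00 → overlap.
T8 overlaps T7.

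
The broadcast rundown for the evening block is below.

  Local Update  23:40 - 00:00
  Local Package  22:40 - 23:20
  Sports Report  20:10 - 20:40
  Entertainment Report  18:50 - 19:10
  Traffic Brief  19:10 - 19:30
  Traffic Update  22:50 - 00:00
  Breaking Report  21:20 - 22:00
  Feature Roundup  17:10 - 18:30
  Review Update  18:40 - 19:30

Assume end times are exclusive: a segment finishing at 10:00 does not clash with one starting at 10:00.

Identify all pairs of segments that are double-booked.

Sorted by start: Feature Roundup, Review Update, Entertainment Report, Traffic Brief, Sports Report, Breaking Report, Local Package, Traffic Update, Local Update.
Review Update starts after Feature Roundup ends; Feature Roundup is clear from here.
Entertainment Report starts before Review Update ends → Review Update and Entertainment Report overlap.
Traffic Brief starts before Review Update ends → Review Update and Traffic Brief overlap.
Sports Report starts after Review Update ends; Review Update is clear from here.
Traffic Brief starts exactly when Entertainment Report ends (back-to-back, no overlap); Entertainment Report is clear from here.
Sports Report starts after Traffic Brief ends; Traffic Brief is clear from here.
Breaking Report starts after Sports Report ends; Sports Report is clear from here.
Local Package starts after Breaking Report ends; Breaking Report is clear from here.
Traffic Update starts before Local Package ends → Local Package and Traffic Update overlap.
Local Update starts after Local Package ends.
Local Update starts before Traffic Update ends → Traffic Update and Local Update overlap.

Entertainment Report & Review Update, Local Package & Traffic Update, Local Update & Traffic Update, Review Update & Traffic Brief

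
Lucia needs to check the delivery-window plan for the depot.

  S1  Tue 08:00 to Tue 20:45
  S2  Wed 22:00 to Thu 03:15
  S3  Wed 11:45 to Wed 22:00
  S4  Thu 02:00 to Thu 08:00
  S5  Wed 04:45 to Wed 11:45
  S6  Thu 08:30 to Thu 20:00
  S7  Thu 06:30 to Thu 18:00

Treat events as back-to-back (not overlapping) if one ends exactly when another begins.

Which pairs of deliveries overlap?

S2 & S4, S4 & S7, S6 & S7

Sorted by start: S1, S5, S3, S2, S4, S7, S6.
S5 starts after S1 ends, so S1 has no further overlaps.
S3 starts exactly when S5 ends (back-to-back, no overlap), so S5 has no further overlaps.
S2 starts exactly when S3 ends (back-to-back, no overlap), so S3 has no further overlaps.
S4 starts before S2 ends → S2 and S4 overlap.
S7 starts after S2 ends, so S2 has no further overlaps.
S7 starts before S4 ends → S4 and S7 overlap.
S6 starts after S4 ends.
S6 starts before S7 ends → S7 and S6 overlap.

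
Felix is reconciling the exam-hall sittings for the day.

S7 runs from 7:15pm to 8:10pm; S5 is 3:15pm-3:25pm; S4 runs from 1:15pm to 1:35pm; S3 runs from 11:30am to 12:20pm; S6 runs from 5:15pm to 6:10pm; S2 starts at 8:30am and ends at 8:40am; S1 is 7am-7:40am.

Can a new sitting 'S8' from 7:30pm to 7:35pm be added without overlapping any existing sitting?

No — it overlaps S7

S1: ends 7:40am at or before S8 starts 7:30pm → clear.
S2: ends 8:40am at or before S8 starts 7:30pm → clear.
S3: ends 12:20pm at or before S8 starts 7:30pm → clear.
S4: ends 1:35pm at or before S8 starts 7:30pm → clear.
S5: ends 3:25pm at or before S8 starts 7:30pm → clear.
S6: ends 6:10pm at or before S8 starts 7:30pm → clear.
S7: starts 7:15pm before S8 ends 7:35pm, and ends 8:10pm after S8 starts 7:30pm → overlap.
S8 overlaps S7.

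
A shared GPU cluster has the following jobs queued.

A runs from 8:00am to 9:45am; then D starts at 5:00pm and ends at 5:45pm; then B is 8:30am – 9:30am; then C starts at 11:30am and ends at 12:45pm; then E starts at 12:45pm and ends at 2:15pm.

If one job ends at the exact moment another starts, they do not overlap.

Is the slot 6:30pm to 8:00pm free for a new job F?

A: ends 9:45am at or before F starts 6:30pm → clear.
B: ends 9:30am at or before F starts 6:30pm → clear.
C: ends 12:45pm at or before F starts 6:30pm → clear.
E: ends 2:15pm at or before F starts 6:30pm → clear.
D: ends 5:45pm at or before F starts 6:30pm → clear.

Yes — the slot is free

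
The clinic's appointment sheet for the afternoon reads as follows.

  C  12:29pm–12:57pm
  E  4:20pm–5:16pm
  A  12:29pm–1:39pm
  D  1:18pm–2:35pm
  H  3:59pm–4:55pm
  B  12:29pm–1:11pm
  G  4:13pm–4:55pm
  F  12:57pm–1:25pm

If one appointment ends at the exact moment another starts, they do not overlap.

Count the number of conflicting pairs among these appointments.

10

Two intervals overlap when each starts before the other ends.
Sorted by start: A, B, C, F, D, H, G, E.
B starts before A ends → A and B overlap.
C starts before A ends → A and C overlap.
F starts before A ends → A and F overlap.
D starts before A ends → A and D overlap.
H starts after A ends, so nothing later overlaps A either.
C starts before B ends → B and C overlap.
F starts before B ends → B and F overlap.
D starts after B ends, so nothing later overlaps B either.
F starts exactly when C ends (back-to-back, no overlap), so nothing later overlaps C either.
D starts before F ends → F and D overlap.
H starts after F ends, so nothing later overlaps F either.
H starts after D ends, so nothing later overlaps D either.
G starts before H ends → H and G overlap.
E starts before H ends → H and E overlap.
E starts before G ends → G and E overlap.
Overlapping pairs: A & B, A & C, A & D, A & F, B & C, B & F, D & F, E & G, E & H, G & H — 10 in total.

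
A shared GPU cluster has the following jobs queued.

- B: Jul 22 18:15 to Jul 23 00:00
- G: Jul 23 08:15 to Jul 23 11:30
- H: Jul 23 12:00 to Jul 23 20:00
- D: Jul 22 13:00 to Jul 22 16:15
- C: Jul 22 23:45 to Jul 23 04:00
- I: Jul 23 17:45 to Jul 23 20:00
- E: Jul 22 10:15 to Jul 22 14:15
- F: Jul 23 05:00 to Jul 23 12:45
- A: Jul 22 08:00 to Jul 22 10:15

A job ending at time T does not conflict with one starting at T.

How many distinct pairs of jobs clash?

5

Sorted by start: A, E, D, B, C, F, G, H, I.
E starts exactly when A ends (back-to-back, no overlap) — done with A.
D starts before E ends → E and D overlap.
B starts after E ends — done with E.
B starts after D ends — done with D.
C starts before B ends → B and C overlap.
F starts after B ends — done with B.
F starts after C ends — done with C.
G starts before F ends → F and G overlap.
H starts before F ends → F and H overlap.
I starts after F ends.
H starts after G ends — done with G.
I starts before H ends → H and I overlap.
Overlapping pairs: B & C, D & E, F & G, F & H, H & I — 5 in total.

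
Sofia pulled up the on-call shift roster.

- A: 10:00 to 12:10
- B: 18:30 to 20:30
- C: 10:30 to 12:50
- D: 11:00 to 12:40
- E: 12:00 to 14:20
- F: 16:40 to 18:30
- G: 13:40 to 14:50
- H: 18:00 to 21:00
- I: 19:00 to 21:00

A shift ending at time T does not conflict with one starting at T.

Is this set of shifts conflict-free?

Sorted by start: A, C, D, E, G, F, H, B, I.
C starts before A ends → A and C overlap.
That's a conflict, so the schedule is not conflict-free.

No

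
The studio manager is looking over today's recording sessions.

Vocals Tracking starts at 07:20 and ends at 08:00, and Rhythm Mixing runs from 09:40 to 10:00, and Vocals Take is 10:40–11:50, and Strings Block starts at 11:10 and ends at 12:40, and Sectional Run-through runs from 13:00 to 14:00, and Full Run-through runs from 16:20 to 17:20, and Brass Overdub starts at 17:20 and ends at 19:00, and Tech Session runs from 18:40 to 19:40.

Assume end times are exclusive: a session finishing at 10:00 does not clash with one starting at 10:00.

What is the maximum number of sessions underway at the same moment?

2

Sort all start/end points and keep a running count:
07:20 start Vocals Tracking → 1
08:00 end Vocals Tracking → 0
09:40 start Rhythm Mixing → 1
10:00 end Rhythm Mixing → 0
10:40 start Vocals Take → 1
11:10 start Strings Block → 2
11:50 end Vocals Take → 1
12:40 end Strings Block → 0
13:00 start Sectional Run-through → 1
14:00 end Sectional Run-through → 0
16:20 start Full Run-through → 1
17:20 end Full Run-through → 0
17:20 start Brass Overdub → 1
18:40 start Tech Session → 2
19:00 end Brass Overdub → 1
19:40 end Tech Session → 0
Peak is 2, at 11:10 (Strings Block, Vocals Take).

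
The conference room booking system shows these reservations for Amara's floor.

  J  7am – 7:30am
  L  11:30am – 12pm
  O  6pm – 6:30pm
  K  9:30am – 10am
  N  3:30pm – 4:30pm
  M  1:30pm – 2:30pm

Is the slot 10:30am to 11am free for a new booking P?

Yes — the slot is free

J: ends 7:30am at or before P starts 10:30am → clear.
K: ends 10am at or before P starts 10:30am → clear.
L: starts 11:30am at or after P ends 11am → clear.
M: starts 1:30pm at or after P ends 11am → clear.
N: starts 3:30pm at or after P ends 11am → clear.
O: starts 6pm at or after P ends 11am → clear.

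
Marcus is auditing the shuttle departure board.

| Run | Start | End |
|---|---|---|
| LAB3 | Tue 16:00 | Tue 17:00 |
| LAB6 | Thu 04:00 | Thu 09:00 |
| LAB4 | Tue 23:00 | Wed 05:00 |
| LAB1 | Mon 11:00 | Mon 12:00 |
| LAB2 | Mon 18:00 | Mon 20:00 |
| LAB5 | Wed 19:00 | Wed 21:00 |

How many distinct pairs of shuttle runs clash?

Two intervals overlap when each starts before the other ends.
Sorted by start: LAB1, LAB2, LAB3, LAB4, LAB5, LAB6.
LAB2 starts after LAB1 ends, so LAB1 has no further overlaps.
LAB3 starts after LAB2 ends, so LAB2 has no further overlaps.
LAB4 starts after LAB3 ends, so LAB3 has no further overlaps.
LAB5 starts after LAB4 ends, so LAB4 has no further overlaps.
LAB6 starts after LAB5 ends.
No pair overlaps.

0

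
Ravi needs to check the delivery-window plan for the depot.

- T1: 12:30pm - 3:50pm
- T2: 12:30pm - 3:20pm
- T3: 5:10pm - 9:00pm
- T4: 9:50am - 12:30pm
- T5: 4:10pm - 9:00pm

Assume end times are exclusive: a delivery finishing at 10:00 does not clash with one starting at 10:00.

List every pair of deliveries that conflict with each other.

T1 & T2, T3 & T5

Sorted by start: T4, T1, T2, T5, T3.
T1 starts exactly when T4 ends (back-to-back, no overlap), so nothing later overlaps T4 either.
T2 starts before T1 ends → T1 and T2 overlap.
T5 starts after T1 ends, so nothing later overlaps T1 either.
T5 starts after T2 ends, so nothing later overlaps T2 either.
T3 starts before T5 ends → T5 and T3 overlap.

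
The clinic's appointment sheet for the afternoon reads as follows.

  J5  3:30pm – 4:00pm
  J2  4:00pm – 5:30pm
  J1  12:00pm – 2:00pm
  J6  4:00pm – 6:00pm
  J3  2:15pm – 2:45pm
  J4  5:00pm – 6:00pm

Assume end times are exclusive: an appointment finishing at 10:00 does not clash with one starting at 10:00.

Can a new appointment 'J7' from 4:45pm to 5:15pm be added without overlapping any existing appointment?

No — it overlaps J2, J4, J6

J1: ends 2:00pm at or before J7 starts 4:45pm → clear.
J3: ends 2:45pm at or before J7 starts 4:45pm → clear.
J5: ends 4:00pm at or before J7 starts 4:45pm → clear.
J2: starts 4:00pm before J7 ends 5:15pm, and ends 5:30pm after J7 starts 4:45pm → overlap.
J6: starts 4:00pm before J7 ends 5:15pm, and ends 6:00pm after J7 starts 4:45pm → overlap.
J4: starts 5:00pm before J7 ends 5:15pm, and ends 6:00pm after J7 starts 4:45pm → overlap.
J7 overlaps J2, J4, J6.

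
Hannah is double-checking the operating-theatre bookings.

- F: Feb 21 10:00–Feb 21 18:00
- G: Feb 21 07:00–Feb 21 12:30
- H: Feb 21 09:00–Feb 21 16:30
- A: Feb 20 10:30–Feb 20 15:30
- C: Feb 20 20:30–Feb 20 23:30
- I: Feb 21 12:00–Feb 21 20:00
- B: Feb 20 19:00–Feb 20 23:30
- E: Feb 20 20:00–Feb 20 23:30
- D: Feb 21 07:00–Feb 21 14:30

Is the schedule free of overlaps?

No

Sorted by start: A, B, E, C, D, G, H, F, I.
B starts after A ends, so nothing later overlaps A either.
E starts before B ends → B and E overlap.
That's a conflict, so the schedule is not conflict-free.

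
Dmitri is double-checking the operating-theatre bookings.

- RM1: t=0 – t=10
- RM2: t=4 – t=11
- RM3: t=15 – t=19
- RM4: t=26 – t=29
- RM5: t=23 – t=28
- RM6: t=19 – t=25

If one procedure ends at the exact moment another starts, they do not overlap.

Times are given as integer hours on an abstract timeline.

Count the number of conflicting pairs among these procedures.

3

Check each pair: they overlap iff neither finishes before the other starts.
Sorted by start: RM1, RM2, RM3, RM6, RM5, RM4.
RM2 starts before RM1 ends → RM1 and RM2 overlap.
RM3 starts after RM1 ends; RM1 is clear from here.
RM3 starts after RM2 ends; RM2 is clear from here.
RM6 starts exactly when RM3 ends (back-to-back, no overlap); RM3 is clear from here.
RM5 starts before RM6 ends → RM6 and RM5 overlap.
RM4 starts after RM6 ends.
RM4 starts before RM5 ends → RM5 and RM4 overlap.
Overlapping pairs: RM1 & RM2, RM4 & RM5, RM5 & RM6 — 3 in total.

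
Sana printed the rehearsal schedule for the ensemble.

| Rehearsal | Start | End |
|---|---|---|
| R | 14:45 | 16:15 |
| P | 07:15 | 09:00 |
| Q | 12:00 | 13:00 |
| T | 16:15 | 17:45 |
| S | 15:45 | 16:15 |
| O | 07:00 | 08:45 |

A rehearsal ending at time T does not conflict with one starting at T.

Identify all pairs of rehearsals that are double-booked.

O & P, R & S

Sorted by start: O, P, Q, R, S, T.
P starts before O ends → O and P overlap.
Q starts after O ends, so O has no further overlaps.
Q starts after P ends, so P has no further overlaps.
R starts after Q ends, so Q has no further overlaps.
S starts before R ends → R and S overlap.
T starts exactly when R ends (back-to-back, no overlap).
T starts exactly when S ends (back-to-back, no overlap).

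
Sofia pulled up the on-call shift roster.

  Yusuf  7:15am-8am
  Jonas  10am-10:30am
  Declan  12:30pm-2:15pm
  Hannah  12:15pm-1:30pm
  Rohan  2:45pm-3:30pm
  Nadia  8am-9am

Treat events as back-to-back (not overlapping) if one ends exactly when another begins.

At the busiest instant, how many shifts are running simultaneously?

Walk through starts and ends in time order (an end at T is processed before a start at T):
7:15am start Yusuf → 1
8am end Yusuf → 0
8am start Nadia → 1
9am end Nadia → 0
10am start Jonas → 1
10:30am end Jonas → 0
12:15pm start Hannah → 1
12:30pm start Declan → 2
1:30pm end Hannah → 1
2:15pm end Declan → 0
2:45pm start Rohan → 1
3:30pm end Rohan → 0
Peak is 2, at 12:30pm (Declan, Hannah).

2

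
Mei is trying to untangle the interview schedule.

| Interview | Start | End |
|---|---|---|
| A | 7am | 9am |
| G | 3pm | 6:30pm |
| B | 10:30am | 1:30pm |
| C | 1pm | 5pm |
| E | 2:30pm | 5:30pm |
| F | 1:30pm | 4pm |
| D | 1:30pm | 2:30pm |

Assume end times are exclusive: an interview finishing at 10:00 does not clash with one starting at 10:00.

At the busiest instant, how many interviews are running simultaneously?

4

Walk through starts and ends in time order (an end at T is processed before a start at T):
7am start A → 1
9am end A → 0
10:30am start B → 1
1pm start C → 2
1:30pm end B → 1
1:30pm start D → 2
1:30pm start F → 3
2:30pm end D → 2
2:30pm start E → 3
3pm start G → 4
4pm end F → 3
5pm end C → 2
5:30pm end E → 1
6:30pm end G → 0
Peak is 4, at 3pm (C, E, F, G).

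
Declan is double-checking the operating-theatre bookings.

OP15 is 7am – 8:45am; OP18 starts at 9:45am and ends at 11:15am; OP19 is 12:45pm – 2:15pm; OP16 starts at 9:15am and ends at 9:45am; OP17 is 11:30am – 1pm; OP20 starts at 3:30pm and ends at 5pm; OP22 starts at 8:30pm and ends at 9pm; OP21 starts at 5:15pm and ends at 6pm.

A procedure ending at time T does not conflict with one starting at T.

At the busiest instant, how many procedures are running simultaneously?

2

Walk through starts and ends in time order (an end at T is processed before a start at T):
7am start OP15 → 1
8:45am end OP15 → 0
9:15am start OP16 → 1
9:45am end OP16 → 0
9:45am start OP18 → 1
11:15am end OP18 → 0
11:30am start OP17 → 1
12:45pm start OP19 → 2
1pm end OP17 → 1
2:15pm end OP19 → 0
3:30pm start OP20 → 1
5pm end OP20 → 0
5:15pm start OP21 → 1
6pm end OP21 → 0
8:30pm start OP22 → 1
9pm end OP22 → 0
Peak is 2, at 12:45pm (OP17, OP19).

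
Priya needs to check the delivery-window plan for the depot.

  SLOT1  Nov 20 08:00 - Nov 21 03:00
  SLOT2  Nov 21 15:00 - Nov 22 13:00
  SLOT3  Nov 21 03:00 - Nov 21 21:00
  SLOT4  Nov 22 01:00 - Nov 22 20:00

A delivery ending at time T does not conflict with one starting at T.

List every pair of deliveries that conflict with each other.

Sorted by start: SLOT1, SLOT3, SLOT2, SLOT4.
SLOT3 starts exactly when SLOT1 ends (back-to-back, no overlap), so nothing later overlaps SLOT1 either.
SLOT2 starts before SLOT3 ends → SLOT3 and SLOT2 overlap.
SLOT4 starts after SLOT3 ends.
SLOT4 starts before SLOT2 ends → SLOT2 and SLOT4 overlap.

SLOT2 & SLOT3, SLOT2 & SLOT4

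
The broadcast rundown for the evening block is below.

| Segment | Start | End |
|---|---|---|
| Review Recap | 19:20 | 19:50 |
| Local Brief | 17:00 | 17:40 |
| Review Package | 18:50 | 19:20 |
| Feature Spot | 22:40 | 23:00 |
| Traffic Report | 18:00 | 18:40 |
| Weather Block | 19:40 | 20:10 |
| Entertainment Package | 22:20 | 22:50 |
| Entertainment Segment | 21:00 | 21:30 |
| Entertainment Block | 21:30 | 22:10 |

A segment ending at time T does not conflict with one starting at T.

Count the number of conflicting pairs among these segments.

Sorted by start: Local Brief, Traffic Report, Review Package, Review Recap, Weather Block, Entertainment Segment, Entertainment Block, Entertainment Package, Feature Spot.
Traffic Report starts after Local Brief ends, so Local Brief has no further overlaps.
Review Package starts after Traffic Report ends, so Traffic Report has no further overlaps.
Review Recap starts exactly when Review Package ends (back-to-back, no overlap), so Review Package has no further overlaps.
Weather Block starts before Review Recap ends → Review Recap and Weather Block overlap.
Entertainment Segment starts after Review Recap ends, so Review Recap has no further overlaps.
Entertainment Segment starts after Weather Block ends, so Weather Block has no further overlaps.
Entertainment Block starts exactly when Entertainment Segment ends (back-to-back, no overlap), so Entertainment Segment has no further overlaps.
Entertainment Package starts after Entertainment Block ends, so Entertainment Block has no further overlaps.
Feature Spot starts before Entertainment Package ends → Entertainment Package and Feature Spot overlap.
Overlapping pairs: Entertainment Package & Feature Spot, Review Recap & Weather Block — 2 in total.

2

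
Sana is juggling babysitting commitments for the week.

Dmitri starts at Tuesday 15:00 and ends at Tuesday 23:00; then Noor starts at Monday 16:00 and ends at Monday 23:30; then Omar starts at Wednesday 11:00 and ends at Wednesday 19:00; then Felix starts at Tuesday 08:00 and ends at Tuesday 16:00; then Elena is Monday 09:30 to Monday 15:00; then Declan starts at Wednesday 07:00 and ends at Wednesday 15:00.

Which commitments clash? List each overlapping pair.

Sorted by start: Elena, Noor, Felix, Dmitri, Declan, Omar.
Noor starts after Elena ends; Elena is clear from here.
Felix starts after Noor ends; Noor is clear from here.
Dmitri starts before Felix ends → Felix and Dmitri overlap.
Declan starts after Felix ends; Felix is clear from here.
Declan starts after Dmitri ends; Dmitri is clear from here.
Omar starts before Declan ends → Declan and Omar overlap.

Declan & Omar, Dmitri & Felix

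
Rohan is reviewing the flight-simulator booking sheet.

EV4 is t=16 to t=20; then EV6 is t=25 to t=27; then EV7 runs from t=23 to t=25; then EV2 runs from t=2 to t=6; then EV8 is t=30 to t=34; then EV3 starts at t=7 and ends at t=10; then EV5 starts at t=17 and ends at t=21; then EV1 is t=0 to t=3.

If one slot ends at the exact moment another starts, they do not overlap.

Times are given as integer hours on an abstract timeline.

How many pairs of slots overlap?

Check each pair: they overlap iff neither finishes before the other starts.
Sorted by start: EV1, EV2, EV3, EV4, EV5, EV7, EV6, EV8.
EV2 starts before EV1 ends → EV1 and EV2 overlap.
EV3 starts after EV1 ends — done with EV1.
EV3 starts after EV2 ends — done with EV2.
EV4 starts after EV3 ends — done with EV3.
EV5 starts before EV4 ends → EV4 and EV5 overlap.
EV7 starts after EV4 ends — done with EV4.
EV7 starts after EV5 ends — done with EV5.
EV6 starts exactly when EV7 ends (back-to-back, no overlap) — done with EV7.
EV8 starts after EV6 ends.
Overlapping pairs: EV1 & EV2, EV4 & EV5 — 2 in total.

2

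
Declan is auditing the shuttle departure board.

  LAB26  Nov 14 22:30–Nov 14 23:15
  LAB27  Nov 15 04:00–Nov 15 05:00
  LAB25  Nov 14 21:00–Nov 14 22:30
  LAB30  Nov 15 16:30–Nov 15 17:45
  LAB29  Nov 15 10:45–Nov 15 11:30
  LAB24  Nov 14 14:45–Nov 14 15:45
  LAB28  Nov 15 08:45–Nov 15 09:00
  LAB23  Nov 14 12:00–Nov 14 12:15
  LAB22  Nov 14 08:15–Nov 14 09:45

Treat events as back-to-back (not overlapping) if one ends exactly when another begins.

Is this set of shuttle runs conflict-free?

Yes

Sorted by start: LAB22, LAB23, LAB24, LAB25, LAB26, LAB27, LAB28, LAB29, LAB30.
LAB23 starts after LAB22 ends — done with LAB22.
LAB24 starts after LAB23 ends — done with LAB23.
LAB25 starts after LAB24 ends — done with LAB24.
LAB26 starts exactly when LAB25 ends (back-to-back, no overlap) — done with LAB25.
LAB27 starts after LAB26 ends — done with LAB26.
LAB28 starts after LAB27 ends — done with LAB27.
LAB29 starts after LAB28 ends — done with LAB28.
LAB30 starts after LAB29 ends.
Every pair is clear; the schedule has no overlaps.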